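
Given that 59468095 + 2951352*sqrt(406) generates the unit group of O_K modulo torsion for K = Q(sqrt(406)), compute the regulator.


epsilon = 59468095 + 2951352*sqrt(406)
= 1.1894e+08
R = ln(1.1894e+08)
= 18.5941

18.5941


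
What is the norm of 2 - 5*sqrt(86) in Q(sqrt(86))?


N(a + b*sqrt(d)) = a^2 - d*b^2
= (2)^2 - (86)*(-5)^2
= 4 - 2150
= -2146

-2146


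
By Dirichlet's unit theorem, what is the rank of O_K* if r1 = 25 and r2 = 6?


By Dirichlet's unit theorem:
rank = r1 + r2 - 1
= 25 + 6 - 1
= 30

30


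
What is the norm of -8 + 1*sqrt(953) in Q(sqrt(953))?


N(a + b*sqrt(d)) = a^2 - d*b^2
= (-8)^2 - (953)*(1)^2
= 64 - 953
= -889

-889


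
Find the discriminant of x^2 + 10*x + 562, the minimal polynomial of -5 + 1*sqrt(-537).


The element -5 + 1*sqrt(-537) has minimal polynomial:
x^2 + 10*x + 562
Discriminant = (10)^2 - 4*(562)
= 100 - 2248
= -2148

-2148


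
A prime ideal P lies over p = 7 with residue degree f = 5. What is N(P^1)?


N(P^a) = p^(a*f)
= 7^(1*5)
= 7^5
= 16807

16807


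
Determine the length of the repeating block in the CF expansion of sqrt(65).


Run the CF algorithm for sqrt(65).
a_0 = floor(sqrt(65)) = 8; set m_0=0, q_0=1.
Recurrence: m' = q*a - m,  q' = (d - m'^2)/q,  a' = floor((a_0 + m')/q').
  step 1: m=8, q=1, a=16
a_1 = 2*a_0 = 16, so the period closes here.
sqrt(65) = [8; 16]
Period length = 1

1


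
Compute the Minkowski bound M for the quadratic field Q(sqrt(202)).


d = 202, d mod 4 = 2, so disc(K) = 4d = 808; |disc(K)| = 808
Real quadratic field, so n = 2, s = r2 = 0, r1 = 2
M = (n!/n^n) * (4/pi)^s * sqrt(|disc(K)|) = (2!/2^2) * (4/pi)^0 * sqrt(808)
= 0.5 * 1.000000 * 28.425341
= 14.2127

14.2127


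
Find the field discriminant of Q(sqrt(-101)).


For K = Q(sqrt(d)) with d squarefree: disc(K) = d if d = 1 mod 4, and disc(K) = 4d if d = 2 or 3 mod 4.
Here d = -101, and d mod 4 = 3.
d = 3 mod 4, not 1 (O_K = Z[sqrt(d)]), so disc(K) = 4d = 4 * (-101) = -404

-404


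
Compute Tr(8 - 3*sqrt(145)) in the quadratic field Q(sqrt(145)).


Tr(a + b*sqrt(d)) = (a + b*sqrt(d)) + (a - b*sqrt(d)) = 2a
= 2 * (8)
= 16

16


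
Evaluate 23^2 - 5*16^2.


x^2 - d*y^2
= 23^2 - 5*16^2
= 529 - 1280
= -751

-751


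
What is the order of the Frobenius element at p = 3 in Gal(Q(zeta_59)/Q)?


The Frobenius at p in Gal(Q(zeta_n)/Q) = (Z/nZ)* is the class of p, so its order is ord_59(3), the smallest k >= 1 with 3^k = 1 mod 59.
n = 59 = 59, phi(59) = 58; the order divides phi(n).
Divisors of 58: 1, 2, 29, 58
Repeated squaring mod 59: 3^1 = 3, 3^2 = 9, 3^4 = 22, 3^8 = 12, 3^16 = 26, 3^32 = 27
Test divisors in increasing order:
  k=1: 3^1 = 3 mod 59
  k=2: 3^2 = 9 mod 59
  k=29: 3^29 = 26 * 12 * 22 * 3 = 1 mod 59  <- first divisor giving 1
Order = 29

29


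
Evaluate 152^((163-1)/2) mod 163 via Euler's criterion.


p = 163 is prime and the exponent is (p-1)/2 = 81, so by Euler's criterion 152^81 = (152/163) = +1 or -1 mod 163.
Compute by square-and-multiply:
  81 = 64 + 16 + 1 (binary 1010001)
  Repeated squaring mod 163: 152^1 = 152, 152^2 = 121, 152^4 = 134, 152^8 = 26, 152^16 = 24, 152^32 = 87, 152^64 = 71
  152^81 = 152^64 * 152^16 * 152^1 = 71 * 24 * 152 mod 163
    71 * 24 = 1704 = 74 mod 163
    74 * 152 = 11248 = 1 mod 163
  152^81 = 1 mod 163
Result 1: 152 is a quadratic residue mod 163.
152^81 mod 163 = 1

1


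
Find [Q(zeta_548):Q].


The degree equals Euler's totient phi(548).
548 = 2^2 * 137
phi(548) = 272

272


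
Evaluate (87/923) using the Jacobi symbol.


Compute (87/923) via quadratic reciprocity:
  reciprocity: (87/923) -> -(923/87)
  reduce: (53/87)
  reciprocity: (53/87) -> +(87/53)
  reduce: (34/53)
  pull out 2: (2/53) = -1  (since 53 mod 8 = 5)
  reciprocity: (17/53) -> +(53/17)
  reduce: (2/17)
  pull out 2: (2/17) = +1  (since 17 mod 8 = 1)
  (1/17) = 1
Product of signs = 1

1


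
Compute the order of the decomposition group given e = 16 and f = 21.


|D_P| = e * f
= 16 * 21
= 336

336


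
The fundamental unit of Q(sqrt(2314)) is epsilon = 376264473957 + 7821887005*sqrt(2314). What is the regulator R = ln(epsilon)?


epsilon = 376264473957 + 7821887005*sqrt(2314)
= 7.5253e+11
R = ln(7.5253e+11)
= 27.3467

27.3467


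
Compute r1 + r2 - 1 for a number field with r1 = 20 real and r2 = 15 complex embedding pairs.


By Dirichlet's unit theorem:
rank = r1 + r2 - 1
= 20 + 15 - 1
= 34

34


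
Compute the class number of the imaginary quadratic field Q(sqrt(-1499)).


K = Q(sqrt(-1499)). d mod 4 = 1, so D = disc(K) = d = -1499
h(K) equals the number of primitive reduced positive-definite forms (a, b, c) = a*x^2 + b*x*y + c*y^2 with b^2 - 4ac = D,
where reduced means |b| <= a <= c, with b >= 0 whenever |b| = a or a = c, and primitive means gcd(a, b, c) = 1.
Reduced forces 3a^2 <= |D| = 1499, so 1 <= a <= 22; b must have the parity of D, and c = (b^2 - D)/(4a) must be an integer >= a.
Enumerate a = 1..22, b in [-a, a]:
  a=1: (1, 1, 375)  [1]
  a=2: none
  a=3: (3, -1, 125), (3, 1, 125)  [2]
  a=4: none
  a=5: (5, -1, 75), (5, 1, 75)  [2]
  a=6..8: none
  a=9: (9, -7, 43), (9, 7, 43)  [2]
  a=10..12: none
  a=13: (13, -3, 29), (13, 3, 29)  [2]
  a=14: none
  a=15: (15, -11, 27), (15, -1, 25), (15, 1, 25), (15, 11, 27)  [4]
  a=16..22: none
Total reduced forms: 1 + 2 + 2 + 2 + 2 + 4 = 13
h = 13

13


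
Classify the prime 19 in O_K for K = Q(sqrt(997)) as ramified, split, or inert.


K = Q(sqrt(997)). Since d mod 4 = 1, disc(K) = 997.
Check p | disc: 997 mod 19 = 9.
p does not divide disc. Compute Legendre symbol (d/p):
9^((19-1)/2) mod 19 = 1
(d/p) = 1, so p splits: (p) = P*P' with e=1, f=1, g=2.
Therefore p is split.

split


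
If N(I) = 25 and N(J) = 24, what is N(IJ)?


N(IJ) = N(I) * N(J)
= 25 * 24
= 600

600


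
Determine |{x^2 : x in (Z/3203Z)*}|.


For prime p, the number of non-zero quadratic residues is (p-1)/2.
= (3203-1)/2
= 1601

1601


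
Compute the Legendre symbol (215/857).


p = 857 is prime, so compute (215/857) with the reciprocity algorithm (Jacobi-symbol steps: pull out 2s via (2/n), flip via reciprocity, reduce):
  reciprocity: (215/857) -> +(857/215)
  reduce: (212/215)
  pull out 2: (2/215) = +1  (since 215 mod 8 = 7)
  pull out 2: (2/215) = +1  (since 215 mod 8 = 7)
  reciprocity: (53/215) -> +(215/53)
  reduce: (3/53)
  reciprocity: (3/53) -> +(53/3)
  reduce: (2/3)
  pull out 2: (2/3) = -1  (since 3 mod 8 = 3)
  (1/3) = 1
Product of signs = -1
(215/857) = -1

-1


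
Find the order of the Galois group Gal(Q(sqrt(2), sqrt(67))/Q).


The 2 square roots of distinct primes are multiplicatively independent over Q,
so [K:Q] = 2^2 and Gal(K/Q) is isomorphic to (Z/2Z)^2.
|Gal| = 2^2 = 4

4


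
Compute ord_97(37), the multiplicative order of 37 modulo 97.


We want ord_97(37), the smallest k >= 1 with 37^k = 1 mod 97.
n = 97 = 97, phi(97) = 96; the order divides phi(n).
Divisors of 96: 1, 2, 3, 4, 6, 8, 12, 16, 24, 32, 48, 96
Repeated squaring mod 97: 37^1 = 37, 37^2 = 11, 37^4 = 24, 37^8 = 91, 37^16 = 36, 37^32 = 35, 37^64 = 61
Test divisors in increasing order:
  k=1: 37^1 = 37 mod 97
  k=2: 37^2 = 11 mod 97
  k=3: 37^3 = 11 * 37 = 19 mod 97
  k=4: 37^4 = 24 mod 97
  k=6: 37^6 = 24 * 11 = 70 mod 97
  k=8: 37^8 = 91 mod 97
  k=12: 37^12 = 91 * 24 = 50 mod 97
  k=16: 37^16 = 36 mod 97
  k=24: 37^24 = 36 * 91 = 75 mod 97
  k=32: 37^32 = 35 mod 97
  k=48: 37^48 = 35 * 36 = 96 mod 97
  k=96: 37^96 = 61 * 35 = 1 mod 97  <- first divisor giving 1
Order = 96

96


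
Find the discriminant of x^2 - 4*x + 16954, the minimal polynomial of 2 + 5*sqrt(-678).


The element 2 + 5*sqrt(-678) has minimal polynomial:
x^2 - 4*x + 16954
Discriminant = (-4)^2 - 4*(16954)
= 16 - 67816
= -67800

-67800


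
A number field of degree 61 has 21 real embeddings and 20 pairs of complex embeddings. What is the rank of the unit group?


By Dirichlet's unit theorem:
rank = r1 + r2 - 1
= 21 + 20 - 1
= 40

40


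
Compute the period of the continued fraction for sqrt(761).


Run the CF algorithm for sqrt(761).
a_0 = floor(sqrt(761)) = 27; set m_0=0, q_0=1.
Recurrence: m' = q*a - m,  q' = (d - m'^2)/q,  a' = floor((a_0 + m')/q').
  step 1: m=27, q=32, a=1
  step 2: m=5, q=23, a=1
  step 3: m=18, q=19, a=2
  step 4: m=20, q=19, a=2
  step 5: m=18, q=23, a=1
  step 6: m=5, q=32, a=1
  step 7: m=27, q=1, a=54
a_7 = 2*a_0 = 54, so the period closes here.
sqrt(761) = [27; 1, 1, 2, 2, 1, 1, 54]
Period length = 7

7


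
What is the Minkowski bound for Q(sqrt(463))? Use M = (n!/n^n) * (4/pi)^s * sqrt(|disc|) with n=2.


d = 463, d mod 4 = 3, so disc(K) = 4d = 1852; |disc(K)| = 1852
Real quadratic field, so n = 2, s = r2 = 0, r1 = 2
M = (n!/n^n) * (4/pi)^s * sqrt(|disc(K)|) = (2!/2^2) * (4/pi)^0 * sqrt(1852)
= 0.5 * 1.000000 * 43.034870
= 21.5174

21.5174


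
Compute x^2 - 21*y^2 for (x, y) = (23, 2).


x^2 - d*y^2
= 23^2 - 21*2^2
= 529 - 84
= 445

445


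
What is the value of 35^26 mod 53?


p = 53 is prime and the exponent is (p-1)/2 = 26, so by Euler's criterion 35^26 = (35/53) = +1 or -1 mod 53.
Compute by square-and-multiply:
  26 = 16 + 8 + 2 (binary 11010)
  Repeated squaring mod 53: 35^1 = 35, 35^2 = 6, 35^4 = 36, 35^8 = 24, 35^16 = 46
  35^26 = 35^16 * 35^8 * 35^2 = 46 * 24 * 6 mod 53
    46 * 24 = 1104 = 44 mod 53
    44 * 6 = 264 = 52 mod 53
  35^26 = 52 mod 53
Result 52 = p - 1 = -1 mod 53: 35 is a quadratic non-residue mod 53. As a residue in [0, p-1] the value is 52.
35^26 mod 53 = 52

52


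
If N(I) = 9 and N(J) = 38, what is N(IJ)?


N(IJ) = N(I) * N(J)
= 9 * 38
= 342

342


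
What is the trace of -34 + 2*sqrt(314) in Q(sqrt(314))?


Tr(a + b*sqrt(d)) = (a + b*sqrt(d)) + (a - b*sqrt(d)) = 2a
= 2 * (-34)
= -68

-68


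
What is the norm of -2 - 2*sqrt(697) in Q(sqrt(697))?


N(a + b*sqrt(d)) = a^2 - d*b^2
= (-2)^2 - (697)*(-2)^2
= 4 - 2788
= -2784

-2784


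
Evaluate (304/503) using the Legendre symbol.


p = 503 is prime, so compute (304/503) with the reciprocity algorithm (Jacobi-symbol steps: pull out 2s via (2/n), flip via reciprocity, reduce):
  pull out 2: (2/503) = +1  (since 503 mod 8 = 7)
  pull out 2: (2/503) = +1  (since 503 mod 8 = 7)
  pull out 2: (2/503) = +1  (since 503 mod 8 = 7)
  pull out 2: (2/503) = +1  (since 503 mod 8 = 7)
  reciprocity: (19/503) -> -(503/19)
  reduce: (9/19)
  reciprocity: (9/19) -> +(19/9)
  reduce: (1/9)
  (1/9) = 1
Product of signs = -1
(304/503) = -1

-1


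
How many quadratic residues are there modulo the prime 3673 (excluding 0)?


For prime p, the number of non-zero quadratic residues is (p-1)/2.
= (3673-1)/2
= 1836

1836


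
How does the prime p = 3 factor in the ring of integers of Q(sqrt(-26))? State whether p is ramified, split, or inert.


K = Q(sqrt(-26)). Since d mod 4 = 2, disc(K) = -104.
Check p | disc: -104 mod 3 = 1.
p does not divide disc. Compute Legendre symbol (d/p):
1^((3-1)/2) mod 3 = 1
(d/p) = 1, so p splits: (p) = P*P' with e=1, f=1, g=2.
Therefore p is split.

split


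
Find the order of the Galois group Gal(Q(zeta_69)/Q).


|Gal(Q(zeta_69)/Q)| = phi(69)
= 44

44


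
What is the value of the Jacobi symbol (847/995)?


Compute (847/995) via quadratic reciprocity:
  reciprocity: (847/995) -> -(995/847)
  reduce: (148/847)
  pull out 2: (2/847) = +1  (since 847 mod 8 = 7)
  pull out 2: (2/847) = +1  (since 847 mod 8 = 7)
  reciprocity: (37/847) -> +(847/37)
  reduce: (33/37)
  reciprocity: (33/37) -> +(37/33)
  reduce: (4/33)
  pull out 2: (2/33) = +1  (since 33 mod 8 = 1)
  pull out 2: (2/33) = +1  (since 33 mod 8 = 1)
  (1/33) = 1
Product of signs = -1

-1


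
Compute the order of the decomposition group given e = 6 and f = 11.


|D_P| = e * f
= 6 * 11
= 66

66


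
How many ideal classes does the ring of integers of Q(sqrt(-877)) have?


K = Q(sqrt(-877)). d mod 4 = 3, so D = disc(K) = 4d = -3508
h(K) equals the number of primitive reduced positive-definite forms (a, b, c) = a*x^2 + b*x*y + c*y^2 with b^2 - 4ac = D,
where reduced means |b| <= a <= c, with b >= 0 whenever |b| = a or a = c, and primitive means gcd(a, b, c) = 1.
Reduced forces 3a^2 <= |D| = 3508, so 1 <= a <= 34; b must have the parity of D, and c = (b^2 - D)/(4a) must be an integer >= a.
Enumerate a = 1..34, b in [-a, a]:
  a=1: (1, 0, 877)  [1]
  a=2: (2, 2, 439)  [1]
  a=3..10: none
  a=11: (11, -10, 82), (11, 10, 82)  [2]
  a=12..18: none
  a=19: (19, -8, 47), (19, 8, 47)  [2]
  a=20..21: none
  a=22: (22, -10, 41), (22, 10, 41)  [2]
  a=23..28: none
  a=29: (29, -28, 37), (29, 28, 37)  [2]
  a=30..34: none
Total reduced forms: 1 + 1 + 2 + 2 + 2 + 2 = 10
h = 10

10


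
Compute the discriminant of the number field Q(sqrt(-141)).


For K = Q(sqrt(d)) with d squarefree: disc(K) = d if d = 1 mod 4, and disc(K) = 4d if d = 2 or 3 mod 4.
Here d = -141, and d mod 4 = 3.
d = 3 mod 4, not 1 (O_K = Z[sqrt(d)]), so disc(K) = 4d = 4 * (-141) = -564

-564


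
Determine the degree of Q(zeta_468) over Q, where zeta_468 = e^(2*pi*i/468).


The degree equals Euler's totient phi(468).
468 = 2^2 * 3^2 * 13
phi(468) = 144

144


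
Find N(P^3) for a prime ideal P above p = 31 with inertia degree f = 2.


N(P^a) = p^(a*f)
= 31^(3*2)
= 31^6
= 887503681

887503681


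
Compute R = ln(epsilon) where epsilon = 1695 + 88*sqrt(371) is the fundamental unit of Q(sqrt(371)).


epsilon = 1695 + 88*sqrt(371)
= 3389.9997
R = ln(3389.9997)
= 8.1286

8.1286


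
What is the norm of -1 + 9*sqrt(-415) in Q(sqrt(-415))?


N(a + b*sqrt(d)) = a^2 - d*b^2
= (-1)^2 - (-415)*(9)^2
= 1 + 33615
= 33616

33616


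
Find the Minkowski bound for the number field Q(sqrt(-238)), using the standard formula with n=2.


d = -238, d mod 4 = 2, so disc(K) = 4d = -952; |disc(K)| = 952
Imaginary quadratic field, so n = 2, s = r2 = 1, r1 = 0
M = (n!/n^n) * (4/pi)^s * sqrt(|disc(K)|) = (2!/2^2) * (4/pi)^1 * sqrt(952)
= 0.5 * 1.273240 * 30.854497
= 19.6426

19.6426


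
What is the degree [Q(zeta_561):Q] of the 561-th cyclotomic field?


The degree equals Euler's totient phi(561).
561 = 3 * 11 * 17
phi(561) = 320

320


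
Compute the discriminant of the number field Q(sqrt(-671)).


For K = Q(sqrt(d)) with d squarefree: disc(K) = d if d = 1 mod 4, and disc(K) = 4d if d = 2 or 3 mod 4.
Here d = -671, and d mod 4 = 1.
d = 1 mod 4 (O_K = Z[(1+sqrt(d))/2]), so disc(K) = d = -671

-671


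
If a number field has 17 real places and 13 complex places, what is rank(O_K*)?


By Dirichlet's unit theorem:
rank = r1 + r2 - 1
= 17 + 13 - 1
= 29

29


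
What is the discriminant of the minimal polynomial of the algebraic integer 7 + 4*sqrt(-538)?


The element 7 + 4*sqrt(-538) has minimal polynomial:
x^2 - 14*x + 8657
Discriminant = (-14)^2 - 4*(8657)
= 196 - 34628
= -34432

-34432


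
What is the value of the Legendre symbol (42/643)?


p = 643 is prime, so compute (42/643) with the reciprocity algorithm (Jacobi-symbol steps: pull out 2s via (2/n), flip via reciprocity, reduce):
  pull out 2: (2/643) = -1  (since 643 mod 8 = 3)
  reciprocity: (21/643) -> +(643/21)
  reduce: (13/21)
  reciprocity: (13/21) -> +(21/13)
  reduce: (8/13)
  pull out 2: (2/13) = -1  (since 13 mod 8 = 5)
  pull out 2: (2/13) = -1  (since 13 mod 8 = 5)
  pull out 2: (2/13) = -1  (since 13 mod 8 = 5)
  (1/13) = 1
Product of signs = 1
(42/643) = 1

1


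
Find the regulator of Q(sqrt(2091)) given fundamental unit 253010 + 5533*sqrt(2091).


epsilon = 253010 + 5533*sqrt(2091)
= 506020.0000
R = ln(506020.0000)
= 13.1343

13.1343


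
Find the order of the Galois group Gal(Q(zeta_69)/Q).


|Gal(Q(zeta_69)/Q)| = phi(69)
= 44

44


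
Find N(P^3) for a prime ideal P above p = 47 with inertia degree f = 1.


N(P^a) = p^(a*f)
= 47^(3*1)
= 47^3
= 103823

103823


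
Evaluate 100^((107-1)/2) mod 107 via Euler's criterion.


p = 107 is prime and the exponent is (p-1)/2 = 53, so by Euler's criterion 100^53 = (100/107) = +1 or -1 mod 107.
Compute by square-and-multiply:
  53 = 32 + 16 + 4 + 1 (binary 110101)
  Repeated squaring mod 107: 100^1 = 100, 100^2 = 49, 100^4 = 47, 100^8 = 69, 100^16 = 53, 100^32 = 27
  100^53 = 100^32 * 100^16 * 100^4 * 100^1 = 27 * 53 * 47 * 100 mod 107
    27 * 53 = 1431 = 40 mod 107
    40 * 47 = 1880 = 61 mod 107
    61 * 100 = 6100 = 1 mod 107
  100^53 = 1 mod 107
Result 1: 100 is a quadratic residue mod 107.
100^53 mod 107 = 1

1


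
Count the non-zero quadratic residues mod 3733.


For prime p, the number of non-zero quadratic residues is (p-1)/2.
= (3733-1)/2
= 1866

1866


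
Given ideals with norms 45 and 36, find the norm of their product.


N(IJ) = N(I) * N(J)
= 45 * 36
= 1620

1620


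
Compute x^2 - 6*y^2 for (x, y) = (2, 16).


x^2 - d*y^2
= 2^2 - 6*16^2
= 4 - 1536
= -1532

-1532


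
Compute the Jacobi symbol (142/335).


Compute (142/335) via quadratic reciprocity:
  pull out 2: (2/335) = +1  (since 335 mod 8 = 7)
  reciprocity: (71/335) -> -(335/71)
  reduce: (51/71)
  reciprocity: (51/71) -> -(71/51)
  reduce: (20/51)
  pull out 2: (2/51) = -1  (since 51 mod 8 = 3)
  pull out 2: (2/51) = -1  (since 51 mod 8 = 3)
  reciprocity: (5/51) -> +(51/5)
  reduce: (1/5)
  (1/5) = 1
Product of signs = 1

1


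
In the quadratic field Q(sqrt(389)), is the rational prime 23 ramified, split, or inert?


K = Q(sqrt(389)). Since d mod 4 = 1, disc(K) = 389.
Check p | disc: 389 mod 23 = 21.
p does not divide disc. Compute Legendre symbol (d/p):
21^((23-1)/2) mod 23 = -1
(d/p) = -1, so p is inert: (p) stays prime with e=1, f=2, g=1.
Therefore p is inert.

inert


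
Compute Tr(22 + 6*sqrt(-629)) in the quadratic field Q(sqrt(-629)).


Tr(a + b*sqrt(d)) = (a + b*sqrt(d)) + (a - b*sqrt(d)) = 2a
= 2 * (22)
= 44

44


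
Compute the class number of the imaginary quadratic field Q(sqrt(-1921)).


K = Q(sqrt(-1921)). d mod 4 = 3, so D = disc(K) = 4d = -7684
h(K) equals the number of primitive reduced positive-definite forms (a, b, c) = a*x^2 + b*x*y + c*y^2 with b^2 - 4ac = D,
where reduced means |b| <= a <= c, with b >= 0 whenever |b| = a or a = c, and primitive means gcd(a, b, c) = 1.
Reduced forces 3a^2 <= |D| = 7684, so 1 <= a <= 50; b must have the parity of D, and c = (b^2 - D)/(4a) must be an integer >= a.
Enumerate a = 1..50, b in [-a, a]:
  a=1: (1, 0, 1921)  [1]
  a=2: (2, 2, 961)  [1]
  a=3..4: none
  a=5: (5, -4, 385), (5, 4, 385)  [2]
  a=6: none
  a=7: (7, -4, 275), (7, 4, 275)  [2]
  a=8..9: none
  a=10: (10, -6, 193), (10, 6, 193)  [2]
  a=11: (11, -4, 175), (11, 4, 175)  [2]
  a=12: none
  a=13: (13, -8, 149), (13, 8, 149)  [2]
  a=14: (14, -10, 139), (14, 10, 139)  [2]
  a=15..16: none
  a=17: (17, 0, 113)  [1]
  a=18: none
  a=19: (19, -12, 103), (19, 12, 103)  [2]
  a=20..21: none
  a=22: (22, -18, 91), (22, 18, 91)  [2]
  a=23..24: none
  a=25: (25, -4, 77), (25, 4, 77)  [2]
  a=26: (26, -18, 77), (26, 18, 77)  [2]
  a=27..28: none
  a=29: (29, -28, 73), (29, 28, 73)  [2]
  a=30: none
  a=31: (31, -2, 62), (31, 2, 62)  [2]
  a=32..33: none
  a=34: (34, 34, 65)  [1]
  a=35: (35, -24, 59), (35, -4, 55), (35, 4, 55), (35, 24, 59)  [4]
  a=36: none
  a=37: (37, -30, 58), (37, 30, 58)  [2]
  a=38: (38, -26, 55), (38, 26, 55)  [2]
  a=39..42: none
  a=43: (43, -20, 47), (43, 20, 47)  [2]
  a=44..48: none
  a=49: (49, -46, 50), (49, 46, 50)  [2]
  a=50: none
Total reduced forms: 1 + 1 + 2 + 2 + 2 + 2 + 2 + 2 + 1 + 2 + 2 + 2 + 2 + 2 + 2 + 1 + 4 + 2 + 2 + 2 + 2 = 40
h = 40

40


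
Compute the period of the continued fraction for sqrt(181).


Run the CF algorithm for sqrt(181).
a_0 = floor(sqrt(181)) = 13; set m_0=0, q_0=1.
Recurrence: m' = q*a - m,  q' = (d - m'^2)/q,  a' = floor((a_0 + m')/q').
  step 1: m=13, q=12, a=2
  step 2: m=11, q=5, a=4
  step 3: m=9, q=20, a=1
  step 4: m=11, q=3, a=8
  step 5: m=13, q=4, a=6
  step 6: m=11, q=15, a=1
  step 7: m=4, q=11, a=1
  step 8: m=7, q=12, a=1
  step 9: m=5, q=13, a=1
  step 10: m=8, q=9, a=2
  step 11: m=10, q=9, a=2
  step 12: m=8, q=13, a=1
  step 13: m=5, q=12, a=1
  step 14: m=7, q=11, a=1
  step 15: m=4, q=15, a=1
  step 16: m=11, q=4, a=6
  step 17: m=13, q=3, a=8
  step 18: m=11, q=20, a=1
  step 19: m=9, q=5, a=4
  step 20: m=11, q=12, a=2
  step 21: m=13, q=1, a=26
a_21 = 2*a_0 = 26, so the period closes here.
sqrt(181) = [13; 2, 4, 1, 8, 6, 1, 1, 1, 1, 2, 2, 1, 1, 1, 1, 6, 8, 1, 4, 2, 26]
Period length = 21

21


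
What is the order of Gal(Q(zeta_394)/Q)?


|Gal(Q(zeta_394)/Q)| = phi(394)
= 196

196


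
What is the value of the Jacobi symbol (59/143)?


Compute (59/143) via quadratic reciprocity:
  reciprocity: (59/143) -> -(143/59)
  reduce: (25/59)
  reciprocity: (25/59) -> +(59/25)
  reduce: (9/25)
  reciprocity: (9/25) -> +(25/9)
  reduce: (7/9)
  reciprocity: (7/9) -> +(9/7)
  reduce: (2/7)
  pull out 2: (2/7) = +1  (since 7 mod 8 = 7)
  (1/7) = 1
Product of signs = -1

-1


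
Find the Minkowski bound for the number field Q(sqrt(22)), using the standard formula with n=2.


d = 22, d mod 4 = 2, so disc(K) = 4d = 88; |disc(K)| = 88
Real quadratic field, so n = 2, s = r2 = 0, r1 = 2
M = (n!/n^n) * (4/pi)^s * sqrt(|disc(K)|) = (2!/2^2) * (4/pi)^0 * sqrt(88)
= 0.5 * 1.000000 * 9.380832
= 4.6904

4.6904


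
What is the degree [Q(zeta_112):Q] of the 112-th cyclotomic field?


The degree equals Euler's totient phi(112).
112 = 2^4 * 7
phi(112) = 48

48


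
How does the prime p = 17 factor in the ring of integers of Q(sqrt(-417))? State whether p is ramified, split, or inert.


K = Q(sqrt(-417)). Since d mod 4 = 3, disc(K) = -1668.
Check p | disc: -1668 mod 17 = 15.
p does not divide disc. Compute Legendre symbol (d/p):
8^((17-1)/2) mod 17 = 1
(d/p) = 1, so p splits: (p) = P*P' with e=1, f=1, g=2.
Therefore p is split.

split


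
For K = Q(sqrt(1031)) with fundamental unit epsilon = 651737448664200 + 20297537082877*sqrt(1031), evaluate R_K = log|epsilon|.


epsilon = 651737448664200 + 20297537082877*sqrt(1031)
= 1.3035e+15
R = ln(1.3035e+15)
= 34.8038

34.8038


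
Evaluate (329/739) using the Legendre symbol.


p = 739 is prime, so compute (329/739) with the reciprocity algorithm (Jacobi-symbol steps: pull out 2s via (2/n), flip via reciprocity, reduce):
  reciprocity: (329/739) -> +(739/329)
  reduce: (81/329)
  reciprocity: (81/329) -> +(329/81)
  reduce: (5/81)
  reciprocity: (5/81) -> +(81/5)
  reduce: (1/5)
  (1/5) = 1
Product of signs = 1
(329/739) = 1

1


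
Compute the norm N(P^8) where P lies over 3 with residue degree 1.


N(P^a) = p^(a*f)
= 3^(8*1)
= 3^8
= 6561

6561


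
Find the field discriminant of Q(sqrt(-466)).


For K = Q(sqrt(d)) with d squarefree: disc(K) = d if d = 1 mod 4, and disc(K) = 4d if d = 2 or 3 mod 4.
Here d = -466, and d mod 4 = 2.
d = 2 mod 4, not 1 (O_K = Z[sqrt(d)]), so disc(K) = 4d = 4 * (-466) = -1864

-1864


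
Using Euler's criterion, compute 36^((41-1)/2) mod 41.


p = 41 is prime and the exponent is (p-1)/2 = 20, so by Euler's criterion 36^20 = (36/41) = +1 or -1 mod 41.
Compute by square-and-multiply:
  20 = 16 + 4 (binary 10100)
  Repeated squaring mod 41: 36^1 = 36, 36^2 = 25, 36^4 = 10, 36^8 = 18, 36^16 = 37
  36^20 = 36^16 * 36^4 = 37 * 10 mod 41
    37 * 10 = 370 = 1 mod 41
  36^20 = 1 mod 41
Result 1: 36 is a quadratic residue mod 41.
36^20 mod 41 = 1

1


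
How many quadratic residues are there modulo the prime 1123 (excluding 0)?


For prime p, the number of non-zero quadratic residues is (p-1)/2.
= (1123-1)/2
= 561

561


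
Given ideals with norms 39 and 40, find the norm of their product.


N(IJ) = N(I) * N(J)
= 39 * 40
= 1560

1560


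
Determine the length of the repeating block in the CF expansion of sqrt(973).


Run the CF algorithm for sqrt(973).
a_0 = floor(sqrt(973)) = 31; set m_0=0, q_0=1.
Recurrence: m' = q*a - m,  q' = (d - m'^2)/q,  a' = floor((a_0 + m')/q').
  step 1: m=31, q=12, a=5
  step 2: m=29, q=11, a=5
  step 3: m=26, q=27, a=2
  step 4: m=28, q=7, a=8
  step 5: m=28, q=27, a=2
  step 6: m=26, q=11, a=5
  step 7: m=29, q=12, a=5
  step 8: m=31, q=1, a=62
a_8 = 2*a_0 = 62, so the period closes here.
sqrt(973) = [31; 5, 5, 2, 8, 2, 5, 5, 62]
Period length = 8

8


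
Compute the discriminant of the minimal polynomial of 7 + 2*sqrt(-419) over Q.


The element 7 + 2*sqrt(-419) has minimal polynomial:
x^2 - 14*x + 1725
Discriminant = (-14)^2 - 4*(1725)
= 196 - 6900
= -6704

-6704


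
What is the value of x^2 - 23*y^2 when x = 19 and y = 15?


x^2 - d*y^2
= 19^2 - 23*15^2
= 361 - 5175
= -4814

-4814


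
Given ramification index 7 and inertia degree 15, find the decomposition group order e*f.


|D_P| = e * f
= 7 * 15
= 105

105


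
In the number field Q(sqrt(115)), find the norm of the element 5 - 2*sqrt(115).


N(a + b*sqrt(d)) = a^2 - d*b^2
= (5)^2 - (115)*(-2)^2
= 25 - 460
= -435

-435


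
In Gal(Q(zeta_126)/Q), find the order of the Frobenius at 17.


The Frobenius at p in Gal(Q(zeta_n)/Q) = (Z/nZ)* is the class of p, so its order is ord_126(17), the smallest k >= 1 with 17^k = 1 mod 126.
n = 126 = 2 * 3^2 * 7, phi(126) = 36; the order divides phi(n).
Divisors of 36: 1, 2, 3, 4, 6, 9, 12, 18, 36
Repeated squaring mod 126: 17^1 = 17, 17^2 = 37, 17^4 = 109, 17^8 = 37, 17^16 = 109, 17^32 = 37
Test divisors in increasing order:
  k=1: 17^1 = 17 mod 126
  k=2: 17^2 = 37 mod 126
  k=3: 17^3 = 37 * 17 = 125 mod 126
  k=4: 17^4 = 109 mod 126
  k=6: 17^6 = 109 * 37 = 1 mod 126  <- first divisor giving 1
Order = 6

6


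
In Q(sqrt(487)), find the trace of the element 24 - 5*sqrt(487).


Tr(a + b*sqrt(d)) = (a + b*sqrt(d)) + (a - b*sqrt(d)) = 2a
= 2 * (24)
= 48

48


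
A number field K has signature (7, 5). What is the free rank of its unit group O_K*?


By Dirichlet's unit theorem:
rank = r1 + r2 - 1
= 7 + 5 - 1
= 11

11


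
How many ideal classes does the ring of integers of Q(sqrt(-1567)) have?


K = Q(sqrt(-1567)). d mod 4 = 1, so D = disc(K) = d = -1567
h(K) equals the number of primitive reduced positive-definite forms (a, b, c) = a*x^2 + b*x*y + c*y^2 with b^2 - 4ac = D,
where reduced means |b| <= a <= c, with b >= 0 whenever |b| = a or a = c, and primitive means gcd(a, b, c) = 1.
Reduced forces 3a^2 <= |D| = 1567, so 1 <= a <= 22; b must have the parity of D, and c = (b^2 - D)/(4a) must be an integer >= a.
Enumerate a = 1..22, b in [-a, a]:
  a=1: (1, 1, 392)  [1]
  a=2: (2, -1, 196), (2, 1, 196)  [2]
  a=3: none
  a=4: (4, -1, 98), (4, 1, 98)  [2]
  a=5..6: none
  a=7: (7, -1, 56), (7, 1, 56)  [2]
  a=8: (8, -1, 49), (8, 1, 49)  [2]
  a=9..13: none
  a=14: (14, -13, 31), (14, -1, 28), (14, 1, 28), (14, 13, 31)  [4]
  a=15: none
  a=16: (16, -15, 28), (16, 15, 28)  [2]
  a=17..22: none
Total reduced forms: 1 + 2 + 2 + 2 + 2 + 4 + 2 = 15
h = 15

15


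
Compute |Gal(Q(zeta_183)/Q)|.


|Gal(Q(zeta_183)/Q)| = phi(183)
= 120

120


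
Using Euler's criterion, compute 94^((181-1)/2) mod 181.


p = 181 is prime and the exponent is (p-1)/2 = 90, so by Euler's criterion 94^90 = (94/181) = +1 or -1 mod 181.
Compute by square-and-multiply:
  90 = 64 + 16 + 8 + 2 (binary 1011010)
  Repeated squaring mod 181: 94^1 = 94, 94^2 = 148, 94^4 = 3, 94^8 = 9, 94^16 = 81, 94^32 = 45, 94^64 = 34
  94^90 = 94^64 * 94^16 * 94^8 * 94^2 = 34 * 81 * 9 * 148 mod 181
    34 * 81 = 2754 = 39 mod 181
    39 * 9 = 351 = 170 mod 181
    170 * 148 = 25160 = 1 mod 181
  94^90 = 1 mod 181
Result 1: 94 is a quadratic residue mod 181.
94^90 mod 181 = 1

1


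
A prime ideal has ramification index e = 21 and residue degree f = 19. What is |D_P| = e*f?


|D_P| = e * f
= 21 * 19
= 399

399


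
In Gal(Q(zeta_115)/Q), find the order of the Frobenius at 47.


The Frobenius at p in Gal(Q(zeta_n)/Q) = (Z/nZ)* is the class of p, so its order is ord_115(47), the smallest k >= 1 with 47^k = 1 mod 115.
n = 115 = 5 * 23, phi(115) = 88; the order divides phi(n).
Divisors of 88: 1, 2, 4, 8, 11, 22, 44, 88
Repeated squaring mod 115: 47^1 = 47, 47^2 = 24, 47^4 = 1, 47^8 = 1, 47^16 = 1, 47^32 = 1, 47^64 = 1
Test divisors in increasing order:
  k=1: 47^1 = 47 mod 115
  k=2: 47^2 = 24 mod 115
  k=4: 47^4 = 1 mod 115  <- first divisor giving 1
Order = 4

4


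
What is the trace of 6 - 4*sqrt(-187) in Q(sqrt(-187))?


Tr(a + b*sqrt(d)) = (a + b*sqrt(d)) + (a - b*sqrt(d)) = 2a
= 2 * (6)
= 12

12


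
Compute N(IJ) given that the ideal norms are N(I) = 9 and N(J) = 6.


N(IJ) = N(I) * N(J)
= 9 * 6
= 54

54


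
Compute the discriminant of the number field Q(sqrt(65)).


For K = Q(sqrt(d)) with d squarefree: disc(K) = d if d = 1 mod 4, and disc(K) = 4d if d = 2 or 3 mod 4.
Here d = 65, and d mod 4 = 1.
d = 1 mod 4 (O_K = Z[(1+sqrt(d))/2]), so disc(K) = d = 65

65


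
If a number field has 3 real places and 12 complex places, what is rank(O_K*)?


By Dirichlet's unit theorem:
rank = r1 + r2 - 1
= 3 + 12 - 1
= 14

14


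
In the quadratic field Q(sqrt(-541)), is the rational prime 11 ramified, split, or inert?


K = Q(sqrt(-541)). Since d mod 4 = 3, disc(K) = -2164.
Check p | disc: -2164 mod 11 = 3.
p does not divide disc. Compute Legendre symbol (d/p):
9^((11-1)/2) mod 11 = 1
(d/p) = 1, so p splits: (p) = P*P' with e=1, f=1, g=2.
Therefore p is split.

split


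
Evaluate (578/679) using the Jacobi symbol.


Compute (578/679) via quadratic reciprocity:
  pull out 2: (2/679) = +1  (since 679 mod 8 = 7)
  reciprocity: (289/679) -> +(679/289)
  reduce: (101/289)
  reciprocity: (101/289) -> +(289/101)
  reduce: (87/101)
  reciprocity: (87/101) -> +(101/87)
  reduce: (14/87)
  pull out 2: (2/87) = +1  (since 87 mod 8 = 7)
  reciprocity: (7/87) -> -(87/7)
  reduce: (3/7)
  reciprocity: (3/7) -> -(7/3)
  reduce: (1/3)
  (1/3) = 1
Product of signs = 1

1


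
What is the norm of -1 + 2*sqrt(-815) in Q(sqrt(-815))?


N(a + b*sqrt(d)) = a^2 - d*b^2
= (-1)^2 - (-815)*(2)^2
= 1 + 3260
= 3261

3261


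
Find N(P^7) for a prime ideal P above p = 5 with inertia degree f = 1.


N(P^a) = p^(a*f)
= 5^(7*1)
= 5^7
= 78125

78125


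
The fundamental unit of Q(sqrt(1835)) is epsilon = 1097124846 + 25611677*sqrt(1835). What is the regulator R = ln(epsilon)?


epsilon = 1097124846 + 25611677*sqrt(1835)
= 2.1942e+09
R = ln(2.1942e+09)
= 21.5091

21.5091


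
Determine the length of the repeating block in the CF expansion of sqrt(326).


Run the CF algorithm for sqrt(326).
a_0 = floor(sqrt(326)) = 18; set m_0=0, q_0=1.
Recurrence: m' = q*a - m,  q' = (d - m'^2)/q,  a' = floor((a_0 + m')/q').
  step 1: m=18, q=2, a=18
  step 2: m=18, q=1, a=36
a_2 = 2*a_0 = 36, so the period closes here.
sqrt(326) = [18; 18, 36]
Period length = 2

2


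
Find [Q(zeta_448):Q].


The degree equals Euler's totient phi(448).
448 = 2^6 * 7
phi(448) = 192

192


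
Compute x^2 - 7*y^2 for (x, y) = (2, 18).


x^2 - d*y^2
= 2^2 - 7*18^2
= 4 - 2268
= -2264

-2264


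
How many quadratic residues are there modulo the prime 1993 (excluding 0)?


For prime p, the number of non-zero quadratic residues is (p-1)/2.
= (1993-1)/2
= 996

996


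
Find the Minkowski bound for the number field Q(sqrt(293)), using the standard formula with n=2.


d = 293, d mod 4 = 1, so disc(K) = d = 293; |disc(K)| = 293
Real quadratic field, so n = 2, s = r2 = 0, r1 = 2
M = (n!/n^n) * (4/pi)^s * sqrt(|disc(K)|) = (2!/2^2) * (4/pi)^0 * sqrt(293)
= 0.5 * 1.000000 * 17.117243
= 8.5586

8.5586


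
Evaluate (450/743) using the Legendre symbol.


p = 743 is prime, so compute (450/743) with the reciprocity algorithm (Jacobi-symbol steps: pull out 2s via (2/n), flip via reciprocity, reduce):
  pull out 2: (2/743) = +1  (since 743 mod 8 = 7)
  reciprocity: (225/743) -> +(743/225)
  reduce: (68/225)
  pull out 2: (2/225) = +1  (since 225 mod 8 = 1)
  pull out 2: (2/225) = +1  (since 225 mod 8 = 1)
  reciprocity: (17/225) -> +(225/17)
  reduce: (4/17)
  pull out 2: (2/17) = +1  (since 17 mod 8 = 1)
  pull out 2: (2/17) = +1  (since 17 mod 8 = 1)
  (1/17) = 1
Product of signs = 1
(450/743) = 1

1


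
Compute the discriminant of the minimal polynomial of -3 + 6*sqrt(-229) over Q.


The element -3 + 6*sqrt(-229) has minimal polynomial:
x^2 + 6*x + 8253
Discriminant = (6)^2 - 4*(8253)
= 36 - 33012
= -32976

-32976


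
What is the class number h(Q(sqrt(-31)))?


K = Q(sqrt(-31)). d mod 4 = 1, so D = disc(K) = d = -31
h(K) equals the number of primitive reduced positive-definite forms (a, b, c) = a*x^2 + b*x*y + c*y^2 with b^2 - 4ac = D,
where reduced means |b| <= a <= c, with b >= 0 whenever |b| = a or a = c, and primitive means gcd(a, b, c) = 1.
Reduced forces 3a^2 <= |D| = 31, so 1 <= a <= 3; b must have the parity of D, and c = (b^2 - D)/(4a) must be an integer >= a.
Enumerate a = 1..3, b in [-a, a]:
  a=1: (1, 1, 8)  [1]
  a=2: (2, -1, 4), (2, 1, 4)  [2]
  a=3: none
Total reduced forms: 1 + 2 = 3
h = 3

3


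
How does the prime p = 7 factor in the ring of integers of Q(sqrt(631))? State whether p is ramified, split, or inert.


K = Q(sqrt(631)). Since d mod 4 = 3, disc(K) = 2524.
Check p | disc: 2524 mod 7 = 4.
p does not divide disc. Compute Legendre symbol (d/p):
1^((7-1)/2) mod 7 = 1
(d/p) = 1, so p splits: (p) = P*P' with e=1, f=1, g=2.
Therefore p is split.

split


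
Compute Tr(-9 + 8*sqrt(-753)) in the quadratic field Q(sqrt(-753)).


Tr(a + b*sqrt(d)) = (a + b*sqrt(d)) + (a - b*sqrt(d)) = 2a
= 2 * (-9)
= -18

-18


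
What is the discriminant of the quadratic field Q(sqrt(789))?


For K = Q(sqrt(d)) with d squarefree: disc(K) = d if d = 1 mod 4, and disc(K) = 4d if d = 2 or 3 mod 4.
Here d = 789, and d mod 4 = 1.
d = 1 mod 4 (O_K = Z[(1+sqrt(d))/2]), so disc(K) = d = 789

789


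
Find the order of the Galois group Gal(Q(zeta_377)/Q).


|Gal(Q(zeta_377)/Q)| = phi(377)
= 336

336


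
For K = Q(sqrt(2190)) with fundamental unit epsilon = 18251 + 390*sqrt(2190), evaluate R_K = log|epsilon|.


epsilon = 18251 + 390*sqrt(2190)
= 36502.0000
R = ln(36502.0000)
= 10.5051

10.5051


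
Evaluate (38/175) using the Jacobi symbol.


Compute (38/175) via quadratic reciprocity:
  pull out 2: (2/175) = +1  (since 175 mod 8 = 7)
  reciprocity: (19/175) -> -(175/19)
  reduce: (4/19)
  pull out 2: (2/19) = -1  (since 19 mod 8 = 3)
  pull out 2: (2/19) = -1  (since 19 mod 8 = 3)
  (1/19) = 1
Product of signs = -1

-1


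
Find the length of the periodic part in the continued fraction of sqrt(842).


Run the CF algorithm for sqrt(842).
a_0 = floor(sqrt(842)) = 29; set m_0=0, q_0=1.
Recurrence: m' = q*a - m,  q' = (d - m'^2)/q,  a' = floor((a_0 + m')/q').
  step 1: m=29, q=1, a=58
a_1 = 2*a_0 = 58, so the period closes here.
sqrt(842) = [29; 58]
Period length = 1

1


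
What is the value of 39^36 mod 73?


p = 73 is prime and the exponent is (p-1)/2 = 36, so by Euler's criterion 39^36 = (39/73) = +1 or -1 mod 73.
Compute by square-and-multiply:
  36 = 32 + 4 (binary 100100)
  Repeated squaring mod 73: 39^1 = 39, 39^2 = 61, 39^4 = 71, 39^8 = 4, 39^16 = 16, 39^32 = 37
  39^36 = 39^32 * 39^4 = 37 * 71 mod 73
    37 * 71 = 2627 = 72 mod 73
  39^36 = 72 mod 73
Result 72 = p - 1 = -1 mod 73: 39 is a quadratic non-residue mod 73. As a residue in [0, p-1] the value is 72.
39^36 mod 73 = 72

72


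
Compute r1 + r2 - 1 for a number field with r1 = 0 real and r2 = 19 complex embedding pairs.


By Dirichlet's unit theorem:
rank = r1 + r2 - 1
= 0 + 19 - 1
= 18

18


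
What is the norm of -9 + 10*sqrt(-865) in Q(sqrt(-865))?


N(a + b*sqrt(d)) = a^2 - d*b^2
= (-9)^2 - (-865)*(10)^2
= 81 + 86500
= 86581

86581


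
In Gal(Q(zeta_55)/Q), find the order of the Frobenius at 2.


The Frobenius at p in Gal(Q(zeta_n)/Q) = (Z/nZ)* is the class of p, so its order is ord_55(2), the smallest k >= 1 with 2^k = 1 mod 55.
n = 55 = 5 * 11, phi(55) = 40; the order divides phi(n).
Divisors of 40: 1, 2, 4, 5, 8, 10, 20, 40
Repeated squaring mod 55: 2^1 = 2, 2^2 = 4, 2^4 = 16, 2^8 = 36, 2^16 = 31, 2^32 = 26
Test divisors in increasing order:
  k=1: 2^1 = 2 mod 55
  k=2: 2^2 = 4 mod 55
  k=4: 2^4 = 16 mod 55
  k=5: 2^5 = 16 * 2 = 32 mod 55
  k=8: 2^8 = 36 mod 55
  k=10: 2^10 = 36 * 4 = 34 mod 55
  k=20: 2^20 = 31 * 16 = 1 mod 55  <- first divisor giving 1
Order = 20

20


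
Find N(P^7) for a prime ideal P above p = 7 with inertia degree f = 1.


N(P^a) = p^(a*f)
= 7^(7*1)
= 7^7
= 823543

823543


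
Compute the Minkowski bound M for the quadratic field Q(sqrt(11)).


d = 11, d mod 4 = 3, so disc(K) = 4d = 44; |disc(K)| = 44
Real quadratic field, so n = 2, s = r2 = 0, r1 = 2
M = (n!/n^n) * (4/pi)^s * sqrt(|disc(K)|) = (2!/2^2) * (4/pi)^0 * sqrt(44)
= 0.5 * 1.000000 * 6.633250
= 3.3166

3.3166


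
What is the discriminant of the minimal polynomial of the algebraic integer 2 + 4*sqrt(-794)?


The element 2 + 4*sqrt(-794) has minimal polynomial:
x^2 - 4*x + 12708
Discriminant = (-4)^2 - 4*(12708)
= 16 - 50832
= -50816

-50816


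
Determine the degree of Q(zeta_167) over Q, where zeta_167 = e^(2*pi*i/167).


The degree equals Euler's totient phi(167).
167 = 167
phi(167) = 166

166


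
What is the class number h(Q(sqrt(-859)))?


K = Q(sqrt(-859)). d mod 4 = 1, so D = disc(K) = d = -859
h(K) equals the number of primitive reduced positive-definite forms (a, b, c) = a*x^2 + b*x*y + c*y^2 with b^2 - 4ac = D,
where reduced means |b| <= a <= c, with b >= 0 whenever |b| = a or a = c, and primitive means gcd(a, b, c) = 1.
Reduced forces 3a^2 <= |D| = 859, so 1 <= a <= 16; b must have the parity of D, and c = (b^2 - D)/(4a) must be an integer >= a.
Enumerate a = 1..16, b in [-a, a]:
  a=1: (1, 1, 215)  [1]
  a=2..4: none
  a=5: (5, -1, 43), (5, 1, 43)  [2]
  a=6: none
  a=7: (7, -3, 31), (7, 3, 31)  [2]
  a=8..12: none
  a=13: (13, -5, 17), (13, 5, 17)  [2]
  a=14..16: none
Total reduced forms: 1 + 2 + 2 + 2 = 7
h = 7

7


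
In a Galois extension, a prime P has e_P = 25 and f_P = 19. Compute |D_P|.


|D_P| = e * f
= 25 * 19
= 475

475


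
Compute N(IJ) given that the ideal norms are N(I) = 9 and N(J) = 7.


N(IJ) = N(I) * N(J)
= 9 * 7
= 63

63


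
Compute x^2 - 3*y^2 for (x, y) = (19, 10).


x^2 - d*y^2
= 19^2 - 3*10^2
= 361 - 300
= 61

61


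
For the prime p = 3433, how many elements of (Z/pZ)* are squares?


For prime p, the number of non-zero quadratic residues is (p-1)/2.
= (3433-1)/2
= 1716

1716


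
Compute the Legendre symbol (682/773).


p = 773 is prime, so compute (682/773) with the reciprocity algorithm (Jacobi-symbol steps: pull out 2s via (2/n), flip via reciprocity, reduce):
  pull out 2: (2/773) = -1  (since 773 mod 8 = 5)
  reciprocity: (341/773) -> +(773/341)
  reduce: (91/341)
  reciprocity: (91/341) -> +(341/91)
  reduce: (68/91)
  pull out 2: (2/91) = -1  (since 91 mod 8 = 3)
  pull out 2: (2/91) = -1  (since 91 mod 8 = 3)
  reciprocity: (17/91) -> +(91/17)
  reduce: (6/17)
  pull out 2: (2/17) = +1  (since 17 mod 8 = 1)
  reciprocity: (3/17) -> +(17/3)
  reduce: (2/3)
  pull out 2: (2/3) = -1  (since 3 mod 8 = 3)
  (1/3) = 1
Product of signs = 1
(682/773) = 1

1


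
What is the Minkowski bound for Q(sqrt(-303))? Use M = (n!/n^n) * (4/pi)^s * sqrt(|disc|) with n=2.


d = -303, d mod 4 = 1, so disc(K) = d = -303; |disc(K)| = 303
Imaginary quadratic field, so n = 2, s = r2 = 1, r1 = 0
M = (n!/n^n) * (4/pi)^s * sqrt(|disc(K)|) = (2!/2^2) * (4/pi)^1 * sqrt(303)
= 0.5 * 1.273240 * 17.406895
= 11.0816

11.0816


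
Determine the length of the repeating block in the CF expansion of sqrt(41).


Run the CF algorithm for sqrt(41).
a_0 = floor(sqrt(41)) = 6; set m_0=0, q_0=1.
Recurrence: m' = q*a - m,  q' = (d - m'^2)/q,  a' = floor((a_0 + m')/q').
  step 1: m=6, q=5, a=2
  step 2: m=4, q=5, a=2
  step 3: m=6, q=1, a=12
a_3 = 2*a_0 = 12, so the period closes here.
sqrt(41) = [6; 2, 2, 12]
Period length = 3

3


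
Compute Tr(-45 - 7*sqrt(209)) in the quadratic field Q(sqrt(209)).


Tr(a + b*sqrt(d)) = (a + b*sqrt(d)) + (a - b*sqrt(d)) = 2a
= 2 * (-45)
= -90

-90


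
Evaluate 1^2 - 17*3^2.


x^2 - d*y^2
= 1^2 - 17*3^2
= 1 - 153
= -152

-152


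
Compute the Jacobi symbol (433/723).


Compute (433/723) via quadratic reciprocity:
  reciprocity: (433/723) -> +(723/433)
  reduce: (290/433)
  pull out 2: (2/433) = +1  (since 433 mod 8 = 1)
  reciprocity: (145/433) -> +(433/145)
  reduce: (143/145)
  reciprocity: (143/145) -> +(145/143)
  reduce: (2/143)
  pull out 2: (2/143) = +1  (since 143 mod 8 = 7)
  (1/143) = 1
Product of signs = 1

1
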